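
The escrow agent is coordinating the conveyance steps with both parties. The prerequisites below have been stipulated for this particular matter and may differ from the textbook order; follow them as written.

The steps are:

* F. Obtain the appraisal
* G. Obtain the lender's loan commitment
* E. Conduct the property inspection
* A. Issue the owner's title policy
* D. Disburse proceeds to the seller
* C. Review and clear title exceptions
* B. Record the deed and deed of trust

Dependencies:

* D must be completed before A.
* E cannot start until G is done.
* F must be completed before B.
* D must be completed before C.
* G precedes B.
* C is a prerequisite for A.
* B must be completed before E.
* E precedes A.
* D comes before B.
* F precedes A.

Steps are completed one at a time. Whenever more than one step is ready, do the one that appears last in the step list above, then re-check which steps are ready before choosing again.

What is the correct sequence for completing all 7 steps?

D, C, G, F, B, E, A

D, G and F have no prerequisites; D is listed later, so D is first.
Ready: C, G and F. C is listed later → C.
Ready: G and F. G is listed later → G.
Next only F has its prerequisites met → F.
B needed D, G and F, now all done → B.
E needed B and G, now all done → E.
A is the only step now ready → A.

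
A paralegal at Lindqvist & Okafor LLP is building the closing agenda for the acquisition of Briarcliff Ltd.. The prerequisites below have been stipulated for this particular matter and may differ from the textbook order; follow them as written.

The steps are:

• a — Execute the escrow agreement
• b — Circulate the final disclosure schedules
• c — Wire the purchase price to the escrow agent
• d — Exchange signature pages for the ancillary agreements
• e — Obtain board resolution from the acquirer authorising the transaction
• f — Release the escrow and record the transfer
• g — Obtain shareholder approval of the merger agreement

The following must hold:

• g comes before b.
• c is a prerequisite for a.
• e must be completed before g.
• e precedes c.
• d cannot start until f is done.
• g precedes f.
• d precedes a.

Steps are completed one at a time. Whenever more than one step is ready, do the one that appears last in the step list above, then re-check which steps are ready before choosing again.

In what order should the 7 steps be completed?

e, g, f, d, c, b, a

Only e has no prerequisites, so it is first.
Ready: g and c. g is listed later → g.
Ready: f, c and b. f is listed later → f.
d, c and b are all available; d is listed later → d.
Now c and b have their prerequisites met. c is listed later, so c next.
b and a are both available; b is listed later → b.
a is the only step now ready → a.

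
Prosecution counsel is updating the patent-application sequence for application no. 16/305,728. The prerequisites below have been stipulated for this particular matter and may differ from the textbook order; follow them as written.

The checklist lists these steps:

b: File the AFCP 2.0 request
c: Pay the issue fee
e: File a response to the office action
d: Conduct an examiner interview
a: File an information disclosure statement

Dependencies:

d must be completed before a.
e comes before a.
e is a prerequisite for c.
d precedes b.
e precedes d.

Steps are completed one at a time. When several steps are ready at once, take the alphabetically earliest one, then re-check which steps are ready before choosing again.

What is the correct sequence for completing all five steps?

e, c, d, a, b

Only e has no prerequisites, so it is first.
Ready: c and d. c has the earlier label → c.
Next only d has its prerequisites met → d.
Now a and b have their prerequisites met. a has the earlier label, so a next.
Next only b has its prerequisites met → b.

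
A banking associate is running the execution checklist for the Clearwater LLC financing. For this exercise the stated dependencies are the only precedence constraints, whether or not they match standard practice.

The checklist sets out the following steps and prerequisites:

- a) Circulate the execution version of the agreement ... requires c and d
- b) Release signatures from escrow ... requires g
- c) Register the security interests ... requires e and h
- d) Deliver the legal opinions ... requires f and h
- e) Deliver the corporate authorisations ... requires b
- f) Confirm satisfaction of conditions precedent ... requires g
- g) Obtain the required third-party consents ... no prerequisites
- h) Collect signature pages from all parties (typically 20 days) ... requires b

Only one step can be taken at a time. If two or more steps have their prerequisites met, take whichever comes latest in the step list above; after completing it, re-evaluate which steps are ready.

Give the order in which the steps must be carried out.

Only g has no prerequisites, so it is first.
Ready: f and b. f is listed later → f.
b needed g, now all done → b.
Ready: h and e. h is listed later → h.
d now also ready, so the ready set is {e, d}; e is listed later → e.
c now also ready, so the ready set is {d, c}; d is listed later → d.
c needed h and e, now all done → c.
a needed d and c, now all done → a.

g f b h e d c a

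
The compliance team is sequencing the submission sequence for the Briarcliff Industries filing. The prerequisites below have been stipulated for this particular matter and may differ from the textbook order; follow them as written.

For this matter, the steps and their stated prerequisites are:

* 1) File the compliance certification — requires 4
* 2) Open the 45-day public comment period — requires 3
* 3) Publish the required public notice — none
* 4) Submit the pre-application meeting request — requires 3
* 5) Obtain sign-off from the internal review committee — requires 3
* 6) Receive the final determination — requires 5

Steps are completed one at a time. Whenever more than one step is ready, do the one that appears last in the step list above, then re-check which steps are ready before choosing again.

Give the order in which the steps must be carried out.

3 is the only step with nothing outstanding, so it goes first.
5, 4 and 2 are all available; 5 is listed later → 5.
6 now also ready, so the ready set is {6, 4, 2}; 6 is listed later → 6.
4 and 2 are both available; 4 is listed later → 4.
1 now also ready, so the ready set is {2, 1}; 2 is listed later → 2.
1 needed 4, now all done → 1.

3, 5, 6, 4, 2, 1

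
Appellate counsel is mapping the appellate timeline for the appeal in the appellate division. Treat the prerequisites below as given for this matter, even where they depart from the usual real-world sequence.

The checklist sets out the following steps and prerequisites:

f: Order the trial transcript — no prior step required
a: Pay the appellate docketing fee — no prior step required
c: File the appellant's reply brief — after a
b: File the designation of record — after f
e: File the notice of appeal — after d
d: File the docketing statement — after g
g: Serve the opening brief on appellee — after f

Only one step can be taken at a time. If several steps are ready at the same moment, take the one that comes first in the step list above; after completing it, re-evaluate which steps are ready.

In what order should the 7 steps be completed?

Nothing is required for f and a. f is listed earlier → f first.
a, b and g are all available; a is listed earlier → a.
Ready: c, b and g. c is listed earlier → c.
b and g are both available; b is listed earlier → b.
Next only g has its prerequisites met → g.
d needed g, now all done → d.
That leaves e as the only ready step → e.

f, a, c, b, g, d, e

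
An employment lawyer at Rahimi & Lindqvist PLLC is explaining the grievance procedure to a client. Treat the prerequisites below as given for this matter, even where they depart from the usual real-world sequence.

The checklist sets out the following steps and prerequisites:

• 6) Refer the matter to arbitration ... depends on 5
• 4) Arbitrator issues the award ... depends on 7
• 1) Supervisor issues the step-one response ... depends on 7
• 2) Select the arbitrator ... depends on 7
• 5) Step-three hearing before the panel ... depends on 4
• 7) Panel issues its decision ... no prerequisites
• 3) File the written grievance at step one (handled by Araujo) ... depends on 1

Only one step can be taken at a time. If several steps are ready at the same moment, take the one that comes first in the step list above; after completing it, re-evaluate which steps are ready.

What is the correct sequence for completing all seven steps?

7 → 4 → 1 → 2 → 5 → 6 → 3

Only 7 has no prerequisites, so it is first.
Now 4, 1 and 2 have their prerequisites met. 4 is listed earlier, so 4 next.
5 now also ready, so the ready set is {1, 2, 5}; 1 is listed earlier → 1.
Now 2, 5 and 3 have their prerequisites met. 2 is listed earlier, so 2 next.
Now 5 and 3 have their prerequisites met. 5 is listed earlier, so 5 next.
6 and 3 are both available; 6 is listed earlier → 6.
Next only 3 has its prerequisites met → 3.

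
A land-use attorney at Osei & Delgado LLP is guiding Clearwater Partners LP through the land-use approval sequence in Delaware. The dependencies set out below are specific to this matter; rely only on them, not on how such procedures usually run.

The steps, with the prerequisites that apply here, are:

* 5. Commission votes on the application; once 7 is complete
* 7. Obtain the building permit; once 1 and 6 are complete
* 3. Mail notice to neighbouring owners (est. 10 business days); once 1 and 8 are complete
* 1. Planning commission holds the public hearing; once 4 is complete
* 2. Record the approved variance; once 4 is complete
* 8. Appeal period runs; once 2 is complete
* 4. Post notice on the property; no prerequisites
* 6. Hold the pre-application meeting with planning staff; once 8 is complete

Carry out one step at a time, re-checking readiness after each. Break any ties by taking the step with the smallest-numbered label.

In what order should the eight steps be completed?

4 1 2 8 3 6 7 5

4 is the only step with nothing outstanding, so it goes first.
Now 1 and 2 have their prerequisites met. 1 has the earlier label, so 1 next.
2 needed 4, now all done → 2.
8 is the only step now ready → 8.
Ready: 3 and 6. 3 has the earlier label → 3.
6 needed 8, now all done → 6.
7 needed 1 and 6, now all done → 7.
5 needed 7, now all done → 5.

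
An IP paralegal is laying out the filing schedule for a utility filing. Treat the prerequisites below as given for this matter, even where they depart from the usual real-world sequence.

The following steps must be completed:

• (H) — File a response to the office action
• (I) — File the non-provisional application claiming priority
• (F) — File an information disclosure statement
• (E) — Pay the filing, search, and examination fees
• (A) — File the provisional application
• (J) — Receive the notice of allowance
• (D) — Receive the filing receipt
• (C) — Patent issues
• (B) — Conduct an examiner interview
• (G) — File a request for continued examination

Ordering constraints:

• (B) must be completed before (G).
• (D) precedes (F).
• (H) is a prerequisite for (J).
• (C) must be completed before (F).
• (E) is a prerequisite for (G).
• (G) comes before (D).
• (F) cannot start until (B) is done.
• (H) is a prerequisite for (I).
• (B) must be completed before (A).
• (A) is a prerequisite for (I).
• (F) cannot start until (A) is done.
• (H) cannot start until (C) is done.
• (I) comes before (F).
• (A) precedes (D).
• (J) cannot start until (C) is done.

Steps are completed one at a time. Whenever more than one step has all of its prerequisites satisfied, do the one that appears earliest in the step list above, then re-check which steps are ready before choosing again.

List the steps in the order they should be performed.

(E), (C), (H), (J), (B), (A), (I), (G), (D), (F)

Nothing is required for (E), (C) and (B). (E) is listed earlier → (E) first.
Now (C) and (B) have their prerequisites met. (C) is listed earlier, so (C) next.
Ready: (H) and (B). (H) is listed earlier → (H).
(J) and (B) are both available; (J) is listed earlier → (J).
(B) is the only step now ready → (B).
(A) and (G) are both available; (A) is listed earlier → (A).
Now (I) and (G) have their prerequisites met. (I) is listed earlier, so (I) next.
(G) needed (E) and (B), now all done → (G).
Next only (D) has its prerequisites met → (D).
(F) needed (I), (A), (D), (C) and (B), now all done → (F).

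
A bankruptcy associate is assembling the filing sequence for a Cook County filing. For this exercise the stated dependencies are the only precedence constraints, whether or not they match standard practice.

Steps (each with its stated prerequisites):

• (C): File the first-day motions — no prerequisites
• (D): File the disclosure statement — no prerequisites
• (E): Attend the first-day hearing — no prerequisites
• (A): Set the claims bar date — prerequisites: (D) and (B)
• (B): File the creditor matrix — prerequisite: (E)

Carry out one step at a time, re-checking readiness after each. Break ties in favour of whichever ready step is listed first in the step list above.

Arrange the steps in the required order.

(C), (D), (E), (B), (A)

(C), (D) and (E) have no prerequisites; (C) is listed earlier, so (C) is first.
Ready: (D) and (E). (D) is listed earlier → (D).
That leaves (E) as the only ready step → (E).
Next only (B) has its prerequisites met → (B).
(A) is the only step now ready → (A).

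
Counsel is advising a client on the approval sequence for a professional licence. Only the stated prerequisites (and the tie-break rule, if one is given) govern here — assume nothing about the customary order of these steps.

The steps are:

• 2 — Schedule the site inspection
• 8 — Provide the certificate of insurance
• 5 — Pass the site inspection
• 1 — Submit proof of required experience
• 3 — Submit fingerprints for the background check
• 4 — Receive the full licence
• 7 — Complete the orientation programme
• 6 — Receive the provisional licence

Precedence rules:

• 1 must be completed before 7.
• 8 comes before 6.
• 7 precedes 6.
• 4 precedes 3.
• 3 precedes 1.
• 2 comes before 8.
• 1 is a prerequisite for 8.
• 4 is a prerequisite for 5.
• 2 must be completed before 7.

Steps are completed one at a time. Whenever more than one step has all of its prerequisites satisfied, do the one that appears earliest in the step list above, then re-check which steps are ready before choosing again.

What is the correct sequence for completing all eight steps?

2, 4, 5, 3, 1, 8, 7, 6

Nothing is required for 2 and 4. 2 is listed earlier → 2 first.
4 is the only step now ready → 4.
Ready: 5 and 3. 5 is listed earlier → 5.
Next only 3 has its prerequisites met → 3.
1 needed 3, now all done → 1.
Now 8 and 7 have their prerequisites met. 8 is listed earlier, so 8 next.
7 is the only step now ready → 7.
6 needed 8 and 7, now all done → 6.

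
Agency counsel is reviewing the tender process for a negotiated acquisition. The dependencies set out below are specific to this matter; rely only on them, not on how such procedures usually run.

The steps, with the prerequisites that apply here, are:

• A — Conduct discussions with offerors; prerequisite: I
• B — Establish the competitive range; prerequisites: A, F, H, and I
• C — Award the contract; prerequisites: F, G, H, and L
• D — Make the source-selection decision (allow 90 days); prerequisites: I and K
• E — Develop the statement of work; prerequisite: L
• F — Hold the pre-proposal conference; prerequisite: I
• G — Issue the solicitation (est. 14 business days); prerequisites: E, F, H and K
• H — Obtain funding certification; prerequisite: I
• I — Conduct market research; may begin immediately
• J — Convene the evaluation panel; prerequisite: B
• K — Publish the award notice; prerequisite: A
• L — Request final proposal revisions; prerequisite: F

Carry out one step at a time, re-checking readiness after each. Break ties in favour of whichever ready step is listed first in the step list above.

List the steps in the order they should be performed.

I is the only step with nothing outstanding, so it goes first.
A, F and H are all available; A is listed earlier → A.
F, H and K are all available; F is listed earlier → F.
Now H, K and L have their prerequisites met. H is listed earlier, so H next.
B, K and L are all available; B is listed earlier → B.
J now also ready, so the ready set is {J, K, L}; J is listed earlier → J.
K and L are both available; K is listed earlier → K.
D and L are both available; D is listed earlier → D.
Next only L has its prerequisites met → L.
Next only E has its prerequisites met → E.
That leaves G as the only ready step → G.
C needed F, G, H and L, now all done → C.

I, A, F, H, B, J, K, D, L, E, G, C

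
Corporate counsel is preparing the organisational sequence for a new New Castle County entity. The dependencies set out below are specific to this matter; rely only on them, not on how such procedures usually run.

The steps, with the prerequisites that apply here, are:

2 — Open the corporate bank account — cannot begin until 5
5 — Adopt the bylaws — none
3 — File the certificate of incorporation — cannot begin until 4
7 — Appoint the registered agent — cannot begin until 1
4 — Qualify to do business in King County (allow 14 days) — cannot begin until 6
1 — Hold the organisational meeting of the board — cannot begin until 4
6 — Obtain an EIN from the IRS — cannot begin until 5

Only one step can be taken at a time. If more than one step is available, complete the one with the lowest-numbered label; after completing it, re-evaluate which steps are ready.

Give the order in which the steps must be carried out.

5 has no prerequisites → 5 first.
2 and 6 are both available; 2 has the earlier label → 2.
That leaves 6 as the only ready step → 6.
4 needed 6, now all done → 4.
Now 1 and 3 have their prerequisites met. 1 has the earlier label, so 1 next.
3 and 7 are both available; 3 has the earlier label → 3.
Next only 7 has its prerequisites met → 7.

5, 2, 6, 4, 1, 3, 7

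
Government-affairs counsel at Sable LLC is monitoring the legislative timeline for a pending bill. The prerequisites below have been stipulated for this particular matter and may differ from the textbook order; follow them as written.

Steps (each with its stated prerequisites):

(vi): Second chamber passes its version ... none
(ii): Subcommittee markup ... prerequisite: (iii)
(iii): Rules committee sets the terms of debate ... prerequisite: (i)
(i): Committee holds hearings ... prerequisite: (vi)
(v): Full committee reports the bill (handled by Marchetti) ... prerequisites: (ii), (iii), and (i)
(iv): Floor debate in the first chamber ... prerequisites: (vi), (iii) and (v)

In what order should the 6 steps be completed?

(vi) has no prerequisites → (vi) first.
Next only (i) has its prerequisites met → (i).
(iii) needed (i), now all done → (iii).
(ii) needed (iii), now all done → (ii).
That leaves (v) as the only ready step → (v).
That leaves (iv) as the only ready step → (iv).

(vi), (i), (iii), (ii), (v), (iv)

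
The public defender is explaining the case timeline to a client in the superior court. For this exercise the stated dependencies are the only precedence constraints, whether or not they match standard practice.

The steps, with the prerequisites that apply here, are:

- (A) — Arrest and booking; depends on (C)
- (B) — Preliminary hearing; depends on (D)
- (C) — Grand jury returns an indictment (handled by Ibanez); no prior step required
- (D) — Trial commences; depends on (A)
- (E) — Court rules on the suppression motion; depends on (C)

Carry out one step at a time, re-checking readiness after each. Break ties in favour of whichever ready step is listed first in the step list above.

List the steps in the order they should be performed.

(C), (A), (D), (B), (E)

Only (C) has no prerequisites, so it is first.
(A) and (E) are both available; (A) is listed earlier → (A).
(D) now also ready, so the ready set is {(D), (E)}; (D) is listed earlier → (D).
Now (B) and (E) have their prerequisites met. (B) is listed earlier, so (B) next.
(E) needed (C), now all done → (E).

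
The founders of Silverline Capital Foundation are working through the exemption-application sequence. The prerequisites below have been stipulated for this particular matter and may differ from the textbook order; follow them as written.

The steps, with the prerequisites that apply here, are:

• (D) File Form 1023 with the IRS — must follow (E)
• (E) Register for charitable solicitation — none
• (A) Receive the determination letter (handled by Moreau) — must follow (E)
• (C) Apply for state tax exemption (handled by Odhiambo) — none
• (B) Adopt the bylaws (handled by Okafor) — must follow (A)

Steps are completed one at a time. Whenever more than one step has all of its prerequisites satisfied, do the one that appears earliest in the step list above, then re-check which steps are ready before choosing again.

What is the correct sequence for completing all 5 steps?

(E) → (D) → (A) → (C) → (B)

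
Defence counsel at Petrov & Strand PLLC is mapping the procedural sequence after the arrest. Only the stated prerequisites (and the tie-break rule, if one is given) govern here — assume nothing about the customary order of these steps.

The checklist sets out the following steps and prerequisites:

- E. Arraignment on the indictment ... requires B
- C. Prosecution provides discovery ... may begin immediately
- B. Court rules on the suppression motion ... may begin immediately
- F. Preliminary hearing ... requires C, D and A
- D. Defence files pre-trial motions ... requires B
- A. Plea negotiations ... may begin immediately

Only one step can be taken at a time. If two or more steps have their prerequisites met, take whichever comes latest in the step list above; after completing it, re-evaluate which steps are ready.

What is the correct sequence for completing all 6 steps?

A, B and C have no prerequisites; A is listed later, so A is first.
Now B and C have their prerequisites met. B is listed later, so B next.
D, C and E are all available; D is listed later → D.
C and E are both available; C is listed later → C.
F now also ready, so the ready set is {F, E}; F is listed later → F.
E needed B, now all done → E.

A B D C F E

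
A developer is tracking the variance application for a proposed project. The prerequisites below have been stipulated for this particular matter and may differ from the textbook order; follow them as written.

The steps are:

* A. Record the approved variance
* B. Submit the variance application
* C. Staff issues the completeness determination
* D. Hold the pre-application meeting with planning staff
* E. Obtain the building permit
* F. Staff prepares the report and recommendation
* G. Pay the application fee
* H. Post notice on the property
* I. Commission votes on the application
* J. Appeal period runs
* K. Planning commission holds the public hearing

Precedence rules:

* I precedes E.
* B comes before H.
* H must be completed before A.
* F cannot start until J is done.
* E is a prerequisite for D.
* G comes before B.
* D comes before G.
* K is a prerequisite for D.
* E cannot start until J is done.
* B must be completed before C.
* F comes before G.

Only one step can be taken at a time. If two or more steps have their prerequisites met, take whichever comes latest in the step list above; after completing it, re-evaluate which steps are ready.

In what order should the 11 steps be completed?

K, J and I have no prerequisites; K is listed later, so K is first.
J and I are both available; J is listed later → J.
Now I and F have their prerequisites met. I is listed later, so I next.
E now also ready, so the ready set is {F, E}; F is listed later → F.
E needed J and I, now all done → E.
Next only D has its prerequisites met → D.
G is the only step now ready → G.
B needed G, now all done → B.
Ready: H and C. H is listed later → H.
A now also ready, so the ready set is {C, A}; C is listed later → C.
That leaves A as the only ready step → A.

K → J → I → F → E → D → G → B → H → C → A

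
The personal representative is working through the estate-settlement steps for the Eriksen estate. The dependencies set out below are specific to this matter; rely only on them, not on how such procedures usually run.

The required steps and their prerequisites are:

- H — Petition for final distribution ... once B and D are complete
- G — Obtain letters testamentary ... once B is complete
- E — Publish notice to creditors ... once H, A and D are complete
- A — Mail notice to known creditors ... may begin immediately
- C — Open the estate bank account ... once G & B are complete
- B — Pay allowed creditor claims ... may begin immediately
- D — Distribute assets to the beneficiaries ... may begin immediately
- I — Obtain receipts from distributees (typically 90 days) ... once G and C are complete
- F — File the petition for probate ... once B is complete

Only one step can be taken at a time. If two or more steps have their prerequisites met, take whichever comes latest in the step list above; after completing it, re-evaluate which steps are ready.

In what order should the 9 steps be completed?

D B F A G C I H E

Nothing is required for D, B and A. D is listed later → D first.
Ready: B and A. B is listed later → B.
F, G and H now also ready, so the ready set is {F, A, G, H}; F is listed later → F.
Ready: A, G and H. A is listed later → A.
Ready: G and H. G is listed later → G.
C now also ready, so the ready set is {C, H}; C is listed later → C.
I now also ready, so the ready set is {I, H}; I is listed later → I.
Next only H has its prerequisites met → H.
E is the only step now ready → E.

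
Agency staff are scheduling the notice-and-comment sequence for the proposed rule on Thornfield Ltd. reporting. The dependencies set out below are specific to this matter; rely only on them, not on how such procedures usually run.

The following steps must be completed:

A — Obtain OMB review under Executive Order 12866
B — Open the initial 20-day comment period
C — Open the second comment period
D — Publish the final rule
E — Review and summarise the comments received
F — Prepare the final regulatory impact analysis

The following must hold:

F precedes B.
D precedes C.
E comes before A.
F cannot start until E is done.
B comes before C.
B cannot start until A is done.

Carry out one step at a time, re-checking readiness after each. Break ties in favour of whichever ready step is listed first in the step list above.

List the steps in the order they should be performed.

D, E, A, F, B, C

Nothing is required for D and E. D is listed earlier → D first.
That leaves E as the only ready step → E.
A and F are both available; A is listed earlier → A.
Next only F has its prerequisites met → F.
B needed A and F, now all done → B.
C is the only step now ready → C.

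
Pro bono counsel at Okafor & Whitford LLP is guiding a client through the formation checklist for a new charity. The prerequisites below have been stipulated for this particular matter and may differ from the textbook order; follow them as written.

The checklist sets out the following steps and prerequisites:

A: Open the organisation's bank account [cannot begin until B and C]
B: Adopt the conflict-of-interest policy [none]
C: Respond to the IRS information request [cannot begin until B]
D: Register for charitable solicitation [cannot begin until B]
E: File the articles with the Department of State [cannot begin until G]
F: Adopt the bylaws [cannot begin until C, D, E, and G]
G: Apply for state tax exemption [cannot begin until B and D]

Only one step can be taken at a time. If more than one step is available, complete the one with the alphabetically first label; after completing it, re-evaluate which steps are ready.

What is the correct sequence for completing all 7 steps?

B has no prerequisites → B first.
Now C and D have their prerequisites met. C has the earlier label, so C next.
Ready: A and D. A has the earlier label → A.
D needed B, now all done → D.
G needed B and D, now all done → G.
E is the only step now ready → E.
Next only F has its prerequisites met → F.

B, C, A, D, G, E, F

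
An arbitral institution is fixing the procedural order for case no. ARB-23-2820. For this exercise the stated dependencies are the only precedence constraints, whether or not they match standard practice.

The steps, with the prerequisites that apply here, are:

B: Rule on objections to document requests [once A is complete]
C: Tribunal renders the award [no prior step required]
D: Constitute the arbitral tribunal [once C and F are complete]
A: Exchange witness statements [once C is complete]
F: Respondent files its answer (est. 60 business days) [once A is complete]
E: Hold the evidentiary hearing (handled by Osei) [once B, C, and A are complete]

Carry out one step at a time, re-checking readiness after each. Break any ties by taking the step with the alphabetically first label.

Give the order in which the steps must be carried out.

C, A, B, E, F, D

C has no prerequisites → C first.
A needed C, now all done → A.
Now B and F have their prerequisites met. B has the earlier label, so B next.
E now also ready, so the ready set is {E, F}; E has the earlier label → E.
F is the only step now ready → F.
D needed C and F, now all done → D.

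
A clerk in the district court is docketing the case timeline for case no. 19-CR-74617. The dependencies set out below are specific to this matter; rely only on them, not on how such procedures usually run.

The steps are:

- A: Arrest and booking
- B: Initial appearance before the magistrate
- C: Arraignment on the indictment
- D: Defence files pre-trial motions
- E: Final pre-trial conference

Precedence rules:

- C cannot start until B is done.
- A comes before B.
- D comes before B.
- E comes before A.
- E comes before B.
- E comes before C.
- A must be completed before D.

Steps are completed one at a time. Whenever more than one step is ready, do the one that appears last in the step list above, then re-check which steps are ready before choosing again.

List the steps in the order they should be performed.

E is the only step with nothing outstanding, so it goes first.
That leaves A as the only ready step → A.
Next only D has its prerequisites met → D.
Next only B has its prerequisites met → B.
C needed E and B, now all done → C.

E, A, D, B, C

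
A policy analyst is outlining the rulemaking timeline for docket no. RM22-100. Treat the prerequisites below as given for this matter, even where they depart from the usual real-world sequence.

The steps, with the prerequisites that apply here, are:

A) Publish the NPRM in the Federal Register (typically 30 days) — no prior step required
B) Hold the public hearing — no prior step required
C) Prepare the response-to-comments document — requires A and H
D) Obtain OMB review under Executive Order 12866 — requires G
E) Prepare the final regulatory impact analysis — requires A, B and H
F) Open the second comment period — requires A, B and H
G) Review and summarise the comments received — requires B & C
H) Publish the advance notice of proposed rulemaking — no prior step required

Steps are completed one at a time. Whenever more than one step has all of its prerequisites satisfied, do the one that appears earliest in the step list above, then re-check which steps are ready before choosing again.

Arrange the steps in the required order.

A, B and H have no prerequisites; A is listed earlier, so A is first.
B and H are both available; B is listed earlier → B.
H is the only step now ready → H.
Ready: C, E and F. C is listed earlier → C.
E, F and G are all available; E is listed earlier → E.
Ready: F and G. F is listed earlier → F.
G is the only step now ready → G.
D needed G, now all done → D.

A, B, H, C, E, F, G, D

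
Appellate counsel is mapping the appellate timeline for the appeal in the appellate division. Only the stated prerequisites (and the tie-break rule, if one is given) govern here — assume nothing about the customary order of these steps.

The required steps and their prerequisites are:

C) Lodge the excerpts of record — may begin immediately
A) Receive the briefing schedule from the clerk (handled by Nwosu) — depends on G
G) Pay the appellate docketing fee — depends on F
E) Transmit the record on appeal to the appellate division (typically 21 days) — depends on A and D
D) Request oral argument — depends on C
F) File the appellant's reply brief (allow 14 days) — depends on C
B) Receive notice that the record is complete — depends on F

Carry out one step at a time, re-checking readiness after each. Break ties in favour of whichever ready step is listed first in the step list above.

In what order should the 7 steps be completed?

Only C has no prerequisites, so it is first.
Now D and F have their prerequisites met. D is listed earlier, so D next.
Next only F has its prerequisites met → F.
Ready: G and B. G is listed earlier → G.
A and B are both available; A is listed earlier → A.
E now also ready, so the ready set is {E, B}; E is listed earlier → E.
B is the only step now ready → B.

C, D, F, G, A, E, B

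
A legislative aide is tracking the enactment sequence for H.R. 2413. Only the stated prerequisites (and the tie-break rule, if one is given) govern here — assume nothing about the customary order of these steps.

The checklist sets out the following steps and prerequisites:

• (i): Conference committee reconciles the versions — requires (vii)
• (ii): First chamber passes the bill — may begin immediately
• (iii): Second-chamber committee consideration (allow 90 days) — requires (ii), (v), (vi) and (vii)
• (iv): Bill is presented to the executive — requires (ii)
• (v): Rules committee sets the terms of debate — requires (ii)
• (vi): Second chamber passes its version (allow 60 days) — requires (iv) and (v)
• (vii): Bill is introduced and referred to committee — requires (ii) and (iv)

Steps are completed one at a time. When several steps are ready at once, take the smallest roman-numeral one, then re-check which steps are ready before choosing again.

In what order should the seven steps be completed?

(ii) is the only step with nothing outstanding, so it goes first.
(iv) and (v) are both available; (iv) has the earlier label → (iv).
(vii) now also ready, so the ready set is {(v), (vii)}; (v) has the earlier label → (v).
(vi) now also ready, so the ready set is {(vi), (vii)}; (vi) has the earlier label → (vi).
(vii) is the only step now ready → (vii).
Ready: (i) and (iii). (i) has the earlier label → (i).
That leaves (iii) as the only ready step → (iii).

(ii) (iv) (v) (vi) (vii) (i) (iii)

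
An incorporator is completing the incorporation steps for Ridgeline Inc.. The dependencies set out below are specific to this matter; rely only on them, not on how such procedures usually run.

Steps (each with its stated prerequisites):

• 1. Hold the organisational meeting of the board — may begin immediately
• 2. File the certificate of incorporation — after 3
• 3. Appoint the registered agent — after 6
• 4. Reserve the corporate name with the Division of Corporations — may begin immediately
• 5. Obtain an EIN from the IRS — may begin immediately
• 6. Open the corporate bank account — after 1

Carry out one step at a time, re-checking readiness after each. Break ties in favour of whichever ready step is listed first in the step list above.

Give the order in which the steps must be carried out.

1 4 5 6 3 2

Nothing is required for 1, 4 and 5. 1 is listed earlier → 1 first.
6 now also ready, so the ready set is {4, 5, 6}; 4 is listed earlier → 4.
Ready: 5 and 6. 5 is listed earlier → 5.
Next only 6 has its prerequisites met → 6.
That leaves 3 as the only ready step → 3.
2 is the only step now ready → 2.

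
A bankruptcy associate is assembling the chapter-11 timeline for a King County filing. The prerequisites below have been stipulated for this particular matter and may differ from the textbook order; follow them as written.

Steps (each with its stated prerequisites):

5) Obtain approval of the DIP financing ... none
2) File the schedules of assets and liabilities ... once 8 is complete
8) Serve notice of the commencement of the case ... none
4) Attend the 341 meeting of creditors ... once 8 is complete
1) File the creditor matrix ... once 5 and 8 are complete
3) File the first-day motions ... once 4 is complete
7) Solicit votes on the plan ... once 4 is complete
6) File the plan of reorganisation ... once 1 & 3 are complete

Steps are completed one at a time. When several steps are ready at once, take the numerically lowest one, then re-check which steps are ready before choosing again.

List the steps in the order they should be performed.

5 and 8 have no prerequisites; 5 has the earlier label, so 5 is first.
Next only 8 has its prerequisites met → 8.
1, 2 and 4 are all available; 1 has the earlier label → 1.
Now 2 and 4 have their prerequisites met. 2 has the earlier label, so 2 next.
4 needed 8, now all done → 4.
Ready: 3 and 7. 3 has the earlier label → 3.
6 now also ready, so the ready set is {6, 7}; 6 has the earlier label → 6.
7 needed 4, now all done → 7.

5 8 1 2 4 3 6 7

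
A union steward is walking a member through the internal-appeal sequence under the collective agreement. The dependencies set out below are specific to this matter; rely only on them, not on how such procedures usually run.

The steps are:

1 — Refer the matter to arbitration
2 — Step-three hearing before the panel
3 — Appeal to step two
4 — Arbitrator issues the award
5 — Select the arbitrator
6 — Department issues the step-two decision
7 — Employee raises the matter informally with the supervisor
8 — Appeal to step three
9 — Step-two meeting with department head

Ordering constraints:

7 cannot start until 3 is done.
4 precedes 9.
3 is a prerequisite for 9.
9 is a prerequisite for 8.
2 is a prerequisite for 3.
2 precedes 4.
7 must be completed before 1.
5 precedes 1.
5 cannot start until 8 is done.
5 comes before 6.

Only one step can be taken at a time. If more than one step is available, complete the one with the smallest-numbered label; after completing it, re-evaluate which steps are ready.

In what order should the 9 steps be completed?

2 is the only step with nothing outstanding, so it goes first.
Ready: 3 and 4. 3 has the earlier label → 3.
4 and 7 are both available; 4 has the earlier label → 4.
Ready: 7 and 9. 7 has the earlier label → 7.
That leaves 9 as the only ready step → 9.
That leaves 8 as the only ready step → 8.
5 needed 8, now all done → 5.
1 and 6 are both available; 1 has the earlier label → 1.
That leaves 6 as the only ready step → 6.

2, 3, 4, 7, 9, 8, 5, 1, 6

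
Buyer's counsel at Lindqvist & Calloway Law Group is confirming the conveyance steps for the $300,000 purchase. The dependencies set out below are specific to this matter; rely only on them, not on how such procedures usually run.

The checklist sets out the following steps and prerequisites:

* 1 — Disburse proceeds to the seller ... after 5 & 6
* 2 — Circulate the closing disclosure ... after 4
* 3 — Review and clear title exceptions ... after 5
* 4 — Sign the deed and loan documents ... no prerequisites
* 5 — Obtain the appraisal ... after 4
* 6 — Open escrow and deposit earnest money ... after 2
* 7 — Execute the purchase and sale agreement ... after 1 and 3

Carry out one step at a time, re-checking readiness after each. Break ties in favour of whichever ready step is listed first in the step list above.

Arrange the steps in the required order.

4, 2, 5, 3, 6, 1, 7

4 has no prerequisites → 4 first.
Now 2 and 5 have their prerequisites met. 2 is listed earlier, so 2 next.
6 now also ready, so the ready set is {5, 6}; 5 is listed earlier → 5.
Ready: 3 and 6. 3 is listed earlier → 3.
6 is the only step now ready → 6.
That leaves 1 as the only ready step → 1.
Next only 7 has its prerequisites met → 7.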